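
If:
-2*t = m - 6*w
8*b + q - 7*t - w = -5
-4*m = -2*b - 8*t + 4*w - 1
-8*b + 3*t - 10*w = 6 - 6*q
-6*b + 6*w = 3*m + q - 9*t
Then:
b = -6003/2182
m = -5384/1091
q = -4575/1091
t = -3032/1091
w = -1908/1091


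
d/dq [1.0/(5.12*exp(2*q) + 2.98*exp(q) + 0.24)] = (-10.24*exp(q) - 2.98)*exp(q)/(5.12*exp(2*q) + 2.98*exp(q) + 0.24)^2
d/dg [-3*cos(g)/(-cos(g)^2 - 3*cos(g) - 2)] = 3*(cos(g)^2 - 2)*sin(g)/((cos(g) + 1)^2*(cos(g) + 2)^2)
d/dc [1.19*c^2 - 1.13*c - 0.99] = 2.38*c - 1.13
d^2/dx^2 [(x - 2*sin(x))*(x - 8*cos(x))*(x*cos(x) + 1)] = -x^3*cos(x) - 6*x^2*sin(x) + 4*x^2*sin(2*x) + 16*x^2*cos(2*x) - 2*x*sin(x) + 32*x*sin(2*x) - 36*x*sin(3*x) + 14*x*cos(x) - 8*x*cos(2*x) + 16*sin(x) - 34*sin(2*x) + 4*cos(x) - 8*cos(2*x) + 24*cos(3*x) - 6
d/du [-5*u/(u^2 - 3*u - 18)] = 5*(u^2 + 18)/(u^4 - 6*u^3 - 27*u^2 + 108*u + 324)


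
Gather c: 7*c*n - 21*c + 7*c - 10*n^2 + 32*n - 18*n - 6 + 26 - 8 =c*(7*n - 14) - 10*n^2 + 14*n + 12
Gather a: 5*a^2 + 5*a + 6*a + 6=5*a^2 + 11*a + 6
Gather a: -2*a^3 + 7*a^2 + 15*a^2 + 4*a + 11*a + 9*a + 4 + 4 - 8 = -2*a^3 + 22*a^2 + 24*a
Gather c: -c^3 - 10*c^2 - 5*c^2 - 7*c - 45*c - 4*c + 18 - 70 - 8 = -c^3 - 15*c^2 - 56*c - 60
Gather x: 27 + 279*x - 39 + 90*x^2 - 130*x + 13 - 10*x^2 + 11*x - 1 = 80*x^2 + 160*x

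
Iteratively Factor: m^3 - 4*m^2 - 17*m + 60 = (m - 3)*(m^2 - m - 20) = (m - 3)*(m + 4)*(m - 5)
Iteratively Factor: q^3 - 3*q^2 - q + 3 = (q - 1)*(q^2 - 2*q - 3) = (q - 1)*(q + 1)*(q - 3)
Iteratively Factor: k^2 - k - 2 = (k + 1)*(k - 2)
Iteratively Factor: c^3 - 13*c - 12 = (c - 4)*(c^2 + 4*c + 3) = (c - 4)*(c + 1)*(c + 3)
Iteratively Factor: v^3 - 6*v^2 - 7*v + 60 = (v - 5)*(v^2 - v - 12) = (v - 5)*(v + 3)*(v - 4)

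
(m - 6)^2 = m^2 - 12*m + 36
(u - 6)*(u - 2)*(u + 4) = u^3 - 4*u^2 - 20*u + 48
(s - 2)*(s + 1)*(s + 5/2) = s^3 + 3*s^2/2 - 9*s/2 - 5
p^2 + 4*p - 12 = (p - 2)*(p + 6)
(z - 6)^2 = z^2 - 12*z + 36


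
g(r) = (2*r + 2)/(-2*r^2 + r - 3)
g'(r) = (2*r + 2)*(4*r - 1)/(-2*r^2 + r - 3)^2 + 2/(-2*r^2 + r - 3)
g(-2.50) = 0.17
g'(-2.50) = -0.01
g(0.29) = -0.90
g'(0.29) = -0.65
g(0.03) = -0.69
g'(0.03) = -0.88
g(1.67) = -0.77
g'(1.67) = 0.35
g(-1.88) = 0.15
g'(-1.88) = -0.06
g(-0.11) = -0.57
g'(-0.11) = -0.90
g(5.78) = -0.21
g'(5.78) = 0.04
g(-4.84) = 0.14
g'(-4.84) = 0.02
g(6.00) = -0.20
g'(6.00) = 0.04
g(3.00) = -0.44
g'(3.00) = 0.16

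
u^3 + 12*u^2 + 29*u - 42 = (u - 1)*(u + 6)*(u + 7)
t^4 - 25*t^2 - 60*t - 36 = (t - 6)*(t + 1)*(t + 2)*(t + 3)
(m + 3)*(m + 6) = m^2 + 9*m + 18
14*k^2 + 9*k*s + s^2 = (2*k + s)*(7*k + s)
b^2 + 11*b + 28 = (b + 4)*(b + 7)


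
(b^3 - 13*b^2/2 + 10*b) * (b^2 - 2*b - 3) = b^5 - 17*b^4/2 + 20*b^3 - b^2/2 - 30*b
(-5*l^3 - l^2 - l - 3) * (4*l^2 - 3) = -20*l^5 - 4*l^4 + 11*l^3 - 9*l^2 + 3*l + 9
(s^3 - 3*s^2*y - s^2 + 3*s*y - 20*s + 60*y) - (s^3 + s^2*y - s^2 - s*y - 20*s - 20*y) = -4*s^2*y + 4*s*y + 80*y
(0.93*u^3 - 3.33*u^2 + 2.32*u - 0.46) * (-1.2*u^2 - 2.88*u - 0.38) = -1.116*u^5 + 1.3176*u^4 + 6.453*u^3 - 4.8642*u^2 + 0.4432*u + 0.1748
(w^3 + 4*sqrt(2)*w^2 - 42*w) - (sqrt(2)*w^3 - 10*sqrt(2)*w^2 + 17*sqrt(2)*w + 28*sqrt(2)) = -sqrt(2)*w^3 + w^3 + 14*sqrt(2)*w^2 - 42*w - 17*sqrt(2)*w - 28*sqrt(2)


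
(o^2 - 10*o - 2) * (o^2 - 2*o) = o^4 - 12*o^3 + 18*o^2 + 4*o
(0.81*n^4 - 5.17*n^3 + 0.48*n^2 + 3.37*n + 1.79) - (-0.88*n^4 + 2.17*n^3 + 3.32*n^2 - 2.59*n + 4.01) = 1.69*n^4 - 7.34*n^3 - 2.84*n^2 + 5.96*n - 2.22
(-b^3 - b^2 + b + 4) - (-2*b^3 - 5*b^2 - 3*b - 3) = b^3 + 4*b^2 + 4*b + 7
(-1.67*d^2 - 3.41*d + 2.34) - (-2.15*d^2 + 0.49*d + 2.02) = 0.48*d^2 - 3.9*d + 0.32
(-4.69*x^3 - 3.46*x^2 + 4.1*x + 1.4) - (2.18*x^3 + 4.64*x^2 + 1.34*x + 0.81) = -6.87*x^3 - 8.1*x^2 + 2.76*x + 0.59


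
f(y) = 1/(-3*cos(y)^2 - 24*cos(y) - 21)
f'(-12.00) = -0.00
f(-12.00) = -0.02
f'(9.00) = -2.90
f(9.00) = -0.62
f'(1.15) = -0.02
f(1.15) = -0.03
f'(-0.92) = 0.02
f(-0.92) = -0.03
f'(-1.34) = 0.03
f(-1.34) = -0.04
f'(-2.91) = 17.89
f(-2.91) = -2.07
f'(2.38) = -0.50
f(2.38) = -0.19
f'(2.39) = -0.52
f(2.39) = -0.20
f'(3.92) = 0.47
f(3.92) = -0.18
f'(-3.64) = -1.79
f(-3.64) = -0.45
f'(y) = (-6*sin(y)*cos(y) - 24*sin(y))/(-3*cos(y)^2 - 24*cos(y) - 21)^2 = -2*(cos(y) + 4)*sin(y)/(3*(cos(y)^2 + 8*cos(y) + 7)^2)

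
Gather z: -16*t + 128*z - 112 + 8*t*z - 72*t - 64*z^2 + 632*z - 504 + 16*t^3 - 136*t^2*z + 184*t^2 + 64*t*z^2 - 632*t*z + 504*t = 16*t^3 + 184*t^2 + 416*t + z^2*(64*t - 64) + z*(-136*t^2 - 624*t + 760) - 616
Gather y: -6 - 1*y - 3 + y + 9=0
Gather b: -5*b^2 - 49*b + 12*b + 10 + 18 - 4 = -5*b^2 - 37*b + 24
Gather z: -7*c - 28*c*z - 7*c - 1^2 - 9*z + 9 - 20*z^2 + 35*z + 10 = -14*c - 20*z^2 + z*(26 - 28*c) + 18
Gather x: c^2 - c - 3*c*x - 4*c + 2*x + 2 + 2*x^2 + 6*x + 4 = c^2 - 5*c + 2*x^2 + x*(8 - 3*c) + 6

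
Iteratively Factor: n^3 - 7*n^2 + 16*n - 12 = (n - 2)*(n^2 - 5*n + 6) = (n - 3)*(n - 2)*(n - 2)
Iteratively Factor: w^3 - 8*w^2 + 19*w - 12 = (w - 1)*(w^2 - 7*w + 12) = (w - 4)*(w - 1)*(w - 3)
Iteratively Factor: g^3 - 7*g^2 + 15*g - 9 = (g - 3)*(g^2 - 4*g + 3) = (g - 3)^2*(g - 1)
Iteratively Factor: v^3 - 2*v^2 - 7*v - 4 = (v + 1)*(v^2 - 3*v - 4) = (v + 1)^2*(v - 4)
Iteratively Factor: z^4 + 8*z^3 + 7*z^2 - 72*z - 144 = (z + 3)*(z^3 + 5*z^2 - 8*z - 48) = (z + 3)*(z + 4)*(z^2 + z - 12) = (z + 3)*(z + 4)^2*(z - 3)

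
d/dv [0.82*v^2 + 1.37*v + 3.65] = 1.64*v + 1.37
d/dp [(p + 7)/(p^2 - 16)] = (p^2 - 2*p*(p + 7) - 16)/(p^2 - 16)^2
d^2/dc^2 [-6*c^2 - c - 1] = -12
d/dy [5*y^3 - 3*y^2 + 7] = 3*y*(5*y - 2)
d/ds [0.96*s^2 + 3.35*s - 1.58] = 1.92*s + 3.35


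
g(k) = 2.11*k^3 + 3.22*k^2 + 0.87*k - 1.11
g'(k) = 6.33*k^2 + 6.44*k + 0.87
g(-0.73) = -0.85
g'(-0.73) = -0.46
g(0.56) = 0.76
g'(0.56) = 6.46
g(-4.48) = -130.10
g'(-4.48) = 99.06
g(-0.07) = -1.16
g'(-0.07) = 0.45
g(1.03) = 5.51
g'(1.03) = 14.22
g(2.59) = 59.40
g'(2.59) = 60.01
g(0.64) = 1.32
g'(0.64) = 7.58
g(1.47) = 13.83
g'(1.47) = 24.02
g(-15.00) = -6410.91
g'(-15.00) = 1328.52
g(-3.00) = -31.71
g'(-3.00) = 38.52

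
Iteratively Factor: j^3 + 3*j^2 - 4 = (j + 2)*(j^2 + j - 2) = (j - 1)*(j + 2)*(j + 2)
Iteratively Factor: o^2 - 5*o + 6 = (o - 2)*(o - 3)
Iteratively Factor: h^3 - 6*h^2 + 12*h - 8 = (h - 2)*(h^2 - 4*h + 4) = (h - 2)^2*(h - 2)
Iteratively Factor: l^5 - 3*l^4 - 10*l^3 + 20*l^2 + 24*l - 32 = (l - 2)*(l^4 - l^3 - 12*l^2 - 4*l + 16) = (l - 2)*(l + 2)*(l^3 - 3*l^2 - 6*l + 8) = (l - 2)*(l + 2)^2*(l^2 - 5*l + 4) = (l - 2)*(l - 1)*(l + 2)^2*(l - 4)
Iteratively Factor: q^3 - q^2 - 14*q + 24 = (q - 3)*(q^2 + 2*q - 8) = (q - 3)*(q - 2)*(q + 4)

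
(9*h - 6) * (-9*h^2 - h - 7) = -81*h^3 + 45*h^2 - 57*h + 42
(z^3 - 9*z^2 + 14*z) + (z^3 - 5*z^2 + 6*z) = 2*z^3 - 14*z^2 + 20*z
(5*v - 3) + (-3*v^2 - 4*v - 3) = -3*v^2 + v - 6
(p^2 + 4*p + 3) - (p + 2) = p^2 + 3*p + 1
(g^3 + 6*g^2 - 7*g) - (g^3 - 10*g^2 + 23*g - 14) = 16*g^2 - 30*g + 14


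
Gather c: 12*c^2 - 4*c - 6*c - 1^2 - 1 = 12*c^2 - 10*c - 2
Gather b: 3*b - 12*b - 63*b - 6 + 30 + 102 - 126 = -72*b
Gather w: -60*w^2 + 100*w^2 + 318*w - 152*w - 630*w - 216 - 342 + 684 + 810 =40*w^2 - 464*w + 936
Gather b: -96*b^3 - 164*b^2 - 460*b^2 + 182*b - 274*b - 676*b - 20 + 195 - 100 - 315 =-96*b^3 - 624*b^2 - 768*b - 240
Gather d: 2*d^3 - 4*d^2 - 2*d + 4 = 2*d^3 - 4*d^2 - 2*d + 4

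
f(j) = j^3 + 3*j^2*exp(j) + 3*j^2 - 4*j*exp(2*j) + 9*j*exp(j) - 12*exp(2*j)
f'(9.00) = -6562860723.25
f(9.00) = -3149052147.40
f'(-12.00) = 360.00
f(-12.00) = -1296.00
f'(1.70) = -991.33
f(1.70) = -418.53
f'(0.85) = -127.27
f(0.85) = -58.55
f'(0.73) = -95.02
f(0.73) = -45.31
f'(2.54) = -6891.38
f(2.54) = -2991.74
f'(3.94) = -151396.87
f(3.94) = -69068.26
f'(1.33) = -409.60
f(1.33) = -174.63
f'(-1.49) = -4.60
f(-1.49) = 1.52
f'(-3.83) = 20.93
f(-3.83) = -11.97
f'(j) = 3*j^2*exp(j) + 3*j^2 - 8*j*exp(2*j) + 15*j*exp(j) + 6*j - 28*exp(2*j) + 9*exp(j)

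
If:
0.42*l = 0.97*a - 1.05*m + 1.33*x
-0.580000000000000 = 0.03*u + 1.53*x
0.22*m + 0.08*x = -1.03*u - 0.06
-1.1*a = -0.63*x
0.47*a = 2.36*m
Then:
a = -0.22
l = -1.59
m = -0.04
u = -0.02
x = -0.38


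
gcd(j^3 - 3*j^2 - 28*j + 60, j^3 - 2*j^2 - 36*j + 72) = j^2 - 8*j + 12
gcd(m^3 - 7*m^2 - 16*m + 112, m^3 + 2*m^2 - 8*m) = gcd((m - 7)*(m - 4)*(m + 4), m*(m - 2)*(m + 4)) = m + 4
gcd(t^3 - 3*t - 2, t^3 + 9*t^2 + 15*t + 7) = t^2 + 2*t + 1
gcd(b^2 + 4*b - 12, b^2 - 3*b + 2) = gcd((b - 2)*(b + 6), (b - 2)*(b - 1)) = b - 2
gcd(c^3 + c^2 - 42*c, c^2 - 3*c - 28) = 1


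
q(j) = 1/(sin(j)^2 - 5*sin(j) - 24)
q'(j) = (-2*sin(j)*cos(j) + 5*cos(j))/(sin(j)^2 - 5*sin(j) - 24)^2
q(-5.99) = -0.04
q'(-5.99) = 0.01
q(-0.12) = -0.04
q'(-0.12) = 0.01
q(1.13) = -0.04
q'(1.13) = 0.00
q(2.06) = -0.04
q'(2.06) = -0.00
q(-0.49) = -0.05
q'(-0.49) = 0.01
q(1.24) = -0.04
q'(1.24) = 0.00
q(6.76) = -0.04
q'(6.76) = 0.01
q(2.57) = -0.04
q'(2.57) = -0.00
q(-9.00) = -0.05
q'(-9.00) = -0.01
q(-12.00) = -0.04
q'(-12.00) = 0.00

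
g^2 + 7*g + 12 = (g + 3)*(g + 4)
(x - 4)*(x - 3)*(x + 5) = x^3 - 2*x^2 - 23*x + 60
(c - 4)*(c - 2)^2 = c^3 - 8*c^2 + 20*c - 16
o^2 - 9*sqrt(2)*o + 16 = (o - 8*sqrt(2))*(o - sqrt(2))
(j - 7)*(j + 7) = j^2 - 49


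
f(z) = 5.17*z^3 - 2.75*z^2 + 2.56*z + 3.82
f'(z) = 15.51*z^2 - 5.5*z + 2.56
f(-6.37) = -1460.39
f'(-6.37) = 666.94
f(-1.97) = -51.42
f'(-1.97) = 73.59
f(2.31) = 58.79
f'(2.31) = 72.62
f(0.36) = 4.63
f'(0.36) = 2.59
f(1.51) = 19.22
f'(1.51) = 29.62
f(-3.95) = -367.83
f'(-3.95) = 266.28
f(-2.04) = -56.74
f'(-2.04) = 78.33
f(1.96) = 37.20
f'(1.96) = 51.36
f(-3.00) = -168.20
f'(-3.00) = 158.65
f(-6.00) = -1227.26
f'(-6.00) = 593.92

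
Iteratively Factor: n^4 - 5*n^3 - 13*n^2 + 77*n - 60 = (n + 4)*(n^3 - 9*n^2 + 23*n - 15) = (n - 3)*(n + 4)*(n^2 - 6*n + 5) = (n - 3)*(n - 1)*(n + 4)*(n - 5)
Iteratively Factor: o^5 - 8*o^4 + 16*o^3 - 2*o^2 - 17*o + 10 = (o - 5)*(o^4 - 3*o^3 + o^2 + 3*o - 2) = (o - 5)*(o + 1)*(o^3 - 4*o^2 + 5*o - 2) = (o - 5)*(o - 1)*(o + 1)*(o^2 - 3*o + 2) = (o - 5)*(o - 1)^2*(o + 1)*(o - 2)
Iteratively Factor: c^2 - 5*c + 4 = (c - 1)*(c - 4)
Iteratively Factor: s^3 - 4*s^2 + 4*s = (s - 2)*(s^2 - 2*s) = s*(s - 2)*(s - 2)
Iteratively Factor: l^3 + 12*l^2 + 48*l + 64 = (l + 4)*(l^2 + 8*l + 16) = (l + 4)^2*(l + 4)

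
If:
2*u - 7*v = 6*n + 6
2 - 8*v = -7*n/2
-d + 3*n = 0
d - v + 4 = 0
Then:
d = -180/41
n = -60/41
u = -113/41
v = -16/41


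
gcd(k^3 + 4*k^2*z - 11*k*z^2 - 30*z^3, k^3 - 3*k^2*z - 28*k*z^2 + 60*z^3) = k + 5*z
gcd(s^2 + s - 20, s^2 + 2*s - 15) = s + 5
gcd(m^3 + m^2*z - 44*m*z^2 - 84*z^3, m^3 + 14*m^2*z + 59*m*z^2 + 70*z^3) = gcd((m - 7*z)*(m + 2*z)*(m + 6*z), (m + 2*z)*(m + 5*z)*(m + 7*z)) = m + 2*z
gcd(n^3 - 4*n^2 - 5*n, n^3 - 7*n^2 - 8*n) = n^2 + n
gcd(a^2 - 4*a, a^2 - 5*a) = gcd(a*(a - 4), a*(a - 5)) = a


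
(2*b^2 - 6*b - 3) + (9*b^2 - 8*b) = 11*b^2 - 14*b - 3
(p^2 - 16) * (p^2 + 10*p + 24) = p^4 + 10*p^3 + 8*p^2 - 160*p - 384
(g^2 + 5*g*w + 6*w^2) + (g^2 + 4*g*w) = 2*g^2 + 9*g*w + 6*w^2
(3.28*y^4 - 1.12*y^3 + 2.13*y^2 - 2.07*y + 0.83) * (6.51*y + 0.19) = 21.3528*y^5 - 6.668*y^4 + 13.6535*y^3 - 13.071*y^2 + 5.01*y + 0.1577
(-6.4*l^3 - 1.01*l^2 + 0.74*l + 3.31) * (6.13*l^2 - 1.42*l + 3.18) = -39.232*l^5 + 2.8967*l^4 - 14.3816*l^3 + 16.0277*l^2 - 2.347*l + 10.5258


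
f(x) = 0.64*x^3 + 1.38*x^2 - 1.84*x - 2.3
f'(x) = 1.92*x^2 + 2.76*x - 1.84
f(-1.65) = 1.62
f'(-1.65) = -1.17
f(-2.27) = 1.50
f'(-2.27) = 1.79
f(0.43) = -2.79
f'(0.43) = -0.30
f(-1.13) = 0.62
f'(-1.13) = -2.51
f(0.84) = -2.49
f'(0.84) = 1.83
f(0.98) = -2.18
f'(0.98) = 2.71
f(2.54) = 12.42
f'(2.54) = 17.56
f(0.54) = -2.79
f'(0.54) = 0.21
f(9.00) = 559.48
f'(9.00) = 178.52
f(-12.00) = -887.42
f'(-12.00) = 241.52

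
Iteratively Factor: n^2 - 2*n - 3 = (n + 1)*(n - 3)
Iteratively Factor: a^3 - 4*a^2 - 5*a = (a + 1)*(a^2 - 5*a) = (a - 5)*(a + 1)*(a)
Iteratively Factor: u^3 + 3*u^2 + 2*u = (u + 1)*(u^2 + 2*u) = u*(u + 1)*(u + 2)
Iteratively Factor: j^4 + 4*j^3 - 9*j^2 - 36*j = (j - 3)*(j^3 + 7*j^2 + 12*j) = (j - 3)*(j + 3)*(j^2 + 4*j) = (j - 3)*(j + 3)*(j + 4)*(j)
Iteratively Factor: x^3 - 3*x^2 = (x)*(x^2 - 3*x) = x^2*(x - 3)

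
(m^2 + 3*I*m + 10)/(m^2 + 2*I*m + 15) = (m - 2*I)/(m - 3*I)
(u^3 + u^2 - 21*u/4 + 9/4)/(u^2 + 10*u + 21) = (u^2 - 2*u + 3/4)/(u + 7)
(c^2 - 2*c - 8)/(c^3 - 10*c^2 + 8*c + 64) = 1/(c - 8)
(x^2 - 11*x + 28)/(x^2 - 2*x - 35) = (x - 4)/(x + 5)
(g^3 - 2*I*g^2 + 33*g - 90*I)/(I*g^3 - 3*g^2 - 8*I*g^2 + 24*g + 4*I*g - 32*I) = (-I*g^3 - 2*g^2 - 33*I*g - 90)/(g^3 + g^2*(-8 + 3*I) + g*(4 - 24*I) - 32)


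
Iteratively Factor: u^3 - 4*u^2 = (u)*(u^2 - 4*u) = u*(u - 4)*(u)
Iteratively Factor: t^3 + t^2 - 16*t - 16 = (t + 4)*(t^2 - 3*t - 4) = (t - 4)*(t + 4)*(t + 1)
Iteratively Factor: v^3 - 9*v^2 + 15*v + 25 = (v - 5)*(v^2 - 4*v - 5) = (v - 5)^2*(v + 1)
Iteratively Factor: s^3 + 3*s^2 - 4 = (s - 1)*(s^2 + 4*s + 4) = (s - 1)*(s + 2)*(s + 2)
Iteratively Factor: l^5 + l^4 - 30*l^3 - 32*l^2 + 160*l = (l + 4)*(l^4 - 3*l^3 - 18*l^2 + 40*l) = (l + 4)^2*(l^3 - 7*l^2 + 10*l) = l*(l + 4)^2*(l^2 - 7*l + 10) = l*(l - 2)*(l + 4)^2*(l - 5)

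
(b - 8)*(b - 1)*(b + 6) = b^3 - 3*b^2 - 46*b + 48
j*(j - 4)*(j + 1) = j^3 - 3*j^2 - 4*j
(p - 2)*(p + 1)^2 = p^3 - 3*p - 2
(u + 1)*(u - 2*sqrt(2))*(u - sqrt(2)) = u^3 - 3*sqrt(2)*u^2 + u^2 - 3*sqrt(2)*u + 4*u + 4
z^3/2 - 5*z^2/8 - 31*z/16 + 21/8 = (z/2 + 1)*(z - 7/4)*(z - 3/2)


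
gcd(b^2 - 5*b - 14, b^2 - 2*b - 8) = b + 2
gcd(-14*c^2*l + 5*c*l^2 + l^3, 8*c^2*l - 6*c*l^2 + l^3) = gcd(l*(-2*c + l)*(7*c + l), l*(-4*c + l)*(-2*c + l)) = 2*c*l - l^2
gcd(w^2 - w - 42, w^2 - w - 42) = w^2 - w - 42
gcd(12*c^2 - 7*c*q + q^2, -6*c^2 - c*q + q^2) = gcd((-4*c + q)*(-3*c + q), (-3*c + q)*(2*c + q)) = -3*c + q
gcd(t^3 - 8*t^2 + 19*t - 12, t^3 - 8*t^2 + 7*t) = t - 1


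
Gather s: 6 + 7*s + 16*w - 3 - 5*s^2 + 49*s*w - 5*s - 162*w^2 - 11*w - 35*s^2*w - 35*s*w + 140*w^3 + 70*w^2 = s^2*(-35*w - 5) + s*(14*w + 2) + 140*w^3 - 92*w^2 + 5*w + 3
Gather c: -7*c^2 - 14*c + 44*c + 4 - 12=-7*c^2 + 30*c - 8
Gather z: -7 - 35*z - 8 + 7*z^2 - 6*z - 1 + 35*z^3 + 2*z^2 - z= 35*z^3 + 9*z^2 - 42*z - 16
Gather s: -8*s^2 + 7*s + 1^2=-8*s^2 + 7*s + 1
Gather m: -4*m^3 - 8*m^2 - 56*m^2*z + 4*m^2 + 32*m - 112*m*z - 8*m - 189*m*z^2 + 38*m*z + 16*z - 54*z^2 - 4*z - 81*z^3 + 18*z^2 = -4*m^3 + m^2*(-56*z - 4) + m*(-189*z^2 - 74*z + 24) - 81*z^3 - 36*z^2 + 12*z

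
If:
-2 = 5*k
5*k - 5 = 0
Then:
No Solution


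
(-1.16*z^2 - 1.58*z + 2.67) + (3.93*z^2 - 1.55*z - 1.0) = 2.77*z^2 - 3.13*z + 1.67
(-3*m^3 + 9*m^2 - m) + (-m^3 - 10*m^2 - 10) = -4*m^3 - m^2 - m - 10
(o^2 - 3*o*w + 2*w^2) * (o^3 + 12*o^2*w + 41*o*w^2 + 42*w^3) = o^5 + 9*o^4*w + 7*o^3*w^2 - 57*o^2*w^3 - 44*o*w^4 + 84*w^5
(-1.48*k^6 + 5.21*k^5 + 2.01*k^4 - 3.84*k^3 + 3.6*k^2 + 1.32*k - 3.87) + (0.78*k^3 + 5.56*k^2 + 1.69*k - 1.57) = -1.48*k^6 + 5.21*k^5 + 2.01*k^4 - 3.06*k^3 + 9.16*k^2 + 3.01*k - 5.44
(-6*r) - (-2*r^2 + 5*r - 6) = 2*r^2 - 11*r + 6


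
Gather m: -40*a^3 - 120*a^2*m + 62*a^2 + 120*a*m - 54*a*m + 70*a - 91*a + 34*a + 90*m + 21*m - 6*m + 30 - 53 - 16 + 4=-40*a^3 + 62*a^2 + 13*a + m*(-120*a^2 + 66*a + 105) - 35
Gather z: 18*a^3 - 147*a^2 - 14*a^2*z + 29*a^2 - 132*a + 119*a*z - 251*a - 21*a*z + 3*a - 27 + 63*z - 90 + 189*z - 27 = 18*a^3 - 118*a^2 - 380*a + z*(-14*a^2 + 98*a + 252) - 144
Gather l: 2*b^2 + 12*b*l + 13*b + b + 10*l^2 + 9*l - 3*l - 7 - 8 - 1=2*b^2 + 14*b + 10*l^2 + l*(12*b + 6) - 16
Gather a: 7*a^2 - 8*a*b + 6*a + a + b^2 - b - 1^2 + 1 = 7*a^2 + a*(7 - 8*b) + b^2 - b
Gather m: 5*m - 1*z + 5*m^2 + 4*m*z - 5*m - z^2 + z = 5*m^2 + 4*m*z - z^2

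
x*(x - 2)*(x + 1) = x^3 - x^2 - 2*x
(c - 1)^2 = c^2 - 2*c + 1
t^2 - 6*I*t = t*(t - 6*I)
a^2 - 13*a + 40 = (a - 8)*(a - 5)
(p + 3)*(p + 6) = p^2 + 9*p + 18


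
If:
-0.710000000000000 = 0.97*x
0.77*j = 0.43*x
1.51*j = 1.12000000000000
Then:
No Solution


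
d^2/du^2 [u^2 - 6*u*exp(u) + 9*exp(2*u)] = -6*u*exp(u) + 36*exp(2*u) - 12*exp(u) + 2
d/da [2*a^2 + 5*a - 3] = 4*a + 5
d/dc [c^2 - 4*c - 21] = 2*c - 4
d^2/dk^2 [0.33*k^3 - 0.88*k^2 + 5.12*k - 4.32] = 1.98*k - 1.76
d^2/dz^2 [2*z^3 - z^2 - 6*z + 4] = 12*z - 2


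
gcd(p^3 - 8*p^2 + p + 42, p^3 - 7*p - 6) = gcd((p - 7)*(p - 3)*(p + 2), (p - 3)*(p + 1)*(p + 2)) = p^2 - p - 6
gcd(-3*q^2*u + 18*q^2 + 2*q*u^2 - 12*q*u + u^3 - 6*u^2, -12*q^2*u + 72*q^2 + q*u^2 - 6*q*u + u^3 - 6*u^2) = u - 6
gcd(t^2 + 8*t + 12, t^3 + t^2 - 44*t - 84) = t^2 + 8*t + 12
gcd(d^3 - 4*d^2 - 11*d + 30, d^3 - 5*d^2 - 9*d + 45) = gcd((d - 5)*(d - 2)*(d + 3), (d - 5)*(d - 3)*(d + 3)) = d^2 - 2*d - 15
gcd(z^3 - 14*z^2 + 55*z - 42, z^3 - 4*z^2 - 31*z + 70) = z - 7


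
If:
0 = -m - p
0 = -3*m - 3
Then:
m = -1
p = 1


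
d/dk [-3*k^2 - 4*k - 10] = -6*k - 4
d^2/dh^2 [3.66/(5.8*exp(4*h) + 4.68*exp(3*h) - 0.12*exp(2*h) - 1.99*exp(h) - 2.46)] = ((-339.648*exp(3*h) - 154.1592*exp(2*h) + 1.7568*exp(h) + 7.2834)*(-5.8*exp(4*h) - 4.68*exp(3*h) + 0.12*exp(2*h) + 1.99*exp(h) + 2.46) - 3.66*(23.2*exp(3*h) + 14.04*exp(2*h) - 0.24*exp(h) - 1.99)*(46.4*exp(3*h) + 28.08*exp(2*h) - 0.48*exp(h) - 3.98)*exp(h))*exp(h)/(-5.8*exp(4*h) - 4.68*exp(3*h) + 0.12*exp(2*h) + 1.99*exp(h) + 2.46)^3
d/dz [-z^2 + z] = 1 - 2*z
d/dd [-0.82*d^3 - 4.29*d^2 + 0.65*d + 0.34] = -2.46*d^2 - 8.58*d + 0.65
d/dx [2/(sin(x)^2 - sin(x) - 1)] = 2*(1 - 2*sin(x))*cos(x)/(sin(x) + cos(x)^2)^2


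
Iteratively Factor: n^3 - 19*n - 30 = (n - 5)*(n^2 + 5*n + 6) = (n - 5)*(n + 2)*(n + 3)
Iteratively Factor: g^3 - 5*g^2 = (g)*(g^2 - 5*g) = g*(g - 5)*(g)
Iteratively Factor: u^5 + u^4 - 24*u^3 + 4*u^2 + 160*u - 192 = (u + 4)*(u^4 - 3*u^3 - 12*u^2 + 52*u - 48) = (u - 2)*(u + 4)*(u^3 - u^2 - 14*u + 24) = (u - 2)*(u + 4)^2*(u^2 - 5*u + 6) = (u - 3)*(u - 2)*(u + 4)^2*(u - 2)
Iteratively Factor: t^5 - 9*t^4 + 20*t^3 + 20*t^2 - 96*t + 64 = (t - 4)*(t^4 - 5*t^3 + 20*t - 16) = (t - 4)^2*(t^3 - t^2 - 4*t + 4) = (t - 4)^2*(t - 1)*(t^2 - 4) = (t - 4)^2*(t - 2)*(t - 1)*(t + 2)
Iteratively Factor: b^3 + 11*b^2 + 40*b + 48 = (b + 4)*(b^2 + 7*b + 12) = (b + 3)*(b + 4)*(b + 4)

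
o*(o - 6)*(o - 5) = o^3 - 11*o^2 + 30*o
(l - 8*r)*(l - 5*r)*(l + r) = l^3 - 12*l^2*r + 27*l*r^2 + 40*r^3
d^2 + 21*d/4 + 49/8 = (d + 7/4)*(d + 7/2)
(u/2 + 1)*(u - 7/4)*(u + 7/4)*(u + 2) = u^4/2 + 2*u^3 + 15*u^2/32 - 49*u/8 - 49/8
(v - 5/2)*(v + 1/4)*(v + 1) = v^3 - 5*v^2/4 - 23*v/8 - 5/8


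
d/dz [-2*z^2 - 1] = -4*z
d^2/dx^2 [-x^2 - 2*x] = -2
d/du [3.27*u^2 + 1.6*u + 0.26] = 6.54*u + 1.6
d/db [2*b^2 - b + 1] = 4*b - 1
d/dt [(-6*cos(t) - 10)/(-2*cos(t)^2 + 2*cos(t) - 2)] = (-3*sin(t)^2 + 10*cos(t) - 5)*sin(t)/(sin(t)^2 + cos(t) - 2)^2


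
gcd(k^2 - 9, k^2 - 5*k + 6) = k - 3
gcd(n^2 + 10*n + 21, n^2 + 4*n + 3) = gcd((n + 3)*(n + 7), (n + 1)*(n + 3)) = n + 3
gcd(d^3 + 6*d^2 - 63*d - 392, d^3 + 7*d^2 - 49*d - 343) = d^2 + 14*d + 49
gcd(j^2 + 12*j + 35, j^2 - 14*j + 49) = 1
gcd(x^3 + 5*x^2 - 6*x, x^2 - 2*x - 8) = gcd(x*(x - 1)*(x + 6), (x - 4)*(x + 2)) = 1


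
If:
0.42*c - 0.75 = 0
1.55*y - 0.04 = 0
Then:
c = 1.79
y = 0.03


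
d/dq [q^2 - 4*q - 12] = 2*q - 4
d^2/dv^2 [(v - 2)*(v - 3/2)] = 2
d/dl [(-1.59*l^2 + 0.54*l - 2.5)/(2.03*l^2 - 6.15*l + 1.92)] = (8.6823*l^2 + 4.0444*l - 14.3382)/(4.1209*l^4 - 24.969*l^3 + 45.6177*l^2 - 23.616*l + 3.6864)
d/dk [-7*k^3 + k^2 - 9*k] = -21*k^2 + 2*k - 9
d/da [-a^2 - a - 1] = -2*a - 1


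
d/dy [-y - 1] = -1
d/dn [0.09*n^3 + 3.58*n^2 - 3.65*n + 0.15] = 0.27*n^2 + 7.16*n - 3.65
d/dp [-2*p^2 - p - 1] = -4*p - 1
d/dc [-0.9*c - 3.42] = -0.900000000000000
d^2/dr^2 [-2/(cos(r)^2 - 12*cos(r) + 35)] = 2*(4*sin(r)^4 - 6*sin(r)^2 + 465*cos(r) - 9*cos(3*r) - 216)/((cos(r) - 7)^3*(cos(r) - 5)^3)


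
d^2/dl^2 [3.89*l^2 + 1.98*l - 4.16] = 7.78000000000000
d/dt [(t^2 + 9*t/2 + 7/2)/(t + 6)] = (t^2 + 12*t + 47/2)/(t^2 + 12*t + 36)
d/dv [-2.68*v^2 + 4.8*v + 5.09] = 4.8 - 5.36*v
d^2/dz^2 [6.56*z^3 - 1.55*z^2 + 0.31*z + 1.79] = 39.36*z - 3.1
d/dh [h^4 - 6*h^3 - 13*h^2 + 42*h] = 4*h^3 - 18*h^2 - 26*h + 42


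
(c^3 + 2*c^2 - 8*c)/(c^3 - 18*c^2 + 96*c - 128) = c*(c + 4)/(c^2 - 16*c + 64)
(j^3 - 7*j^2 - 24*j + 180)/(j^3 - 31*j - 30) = (j - 6)/(j + 1)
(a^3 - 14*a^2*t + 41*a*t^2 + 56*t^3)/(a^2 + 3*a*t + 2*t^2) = (a^2 - 15*a*t + 56*t^2)/(a + 2*t)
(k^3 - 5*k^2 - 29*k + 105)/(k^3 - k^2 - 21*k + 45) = (k - 7)/(k - 3)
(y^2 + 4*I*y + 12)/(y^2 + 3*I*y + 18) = (y - 2*I)/(y - 3*I)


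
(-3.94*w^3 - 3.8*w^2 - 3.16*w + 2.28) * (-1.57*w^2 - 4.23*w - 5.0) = 6.1858*w^5 + 22.6322*w^4 + 40.7352*w^3 + 28.7872*w^2 + 6.1556*w - 11.4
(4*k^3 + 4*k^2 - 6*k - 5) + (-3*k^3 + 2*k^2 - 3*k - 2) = k^3 + 6*k^2 - 9*k - 7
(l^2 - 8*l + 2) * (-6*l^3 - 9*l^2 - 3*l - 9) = -6*l^5 + 39*l^4 + 57*l^3 - 3*l^2 + 66*l - 18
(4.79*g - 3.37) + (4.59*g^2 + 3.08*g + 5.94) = 4.59*g^2 + 7.87*g + 2.57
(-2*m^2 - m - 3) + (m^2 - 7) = -m^2 - m - 10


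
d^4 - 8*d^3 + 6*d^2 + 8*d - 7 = (d - 7)*(d - 1)^2*(d + 1)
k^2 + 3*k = k*(k + 3)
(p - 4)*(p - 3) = p^2 - 7*p + 12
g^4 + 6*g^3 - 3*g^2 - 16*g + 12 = (g - 1)^2*(g + 2)*(g + 6)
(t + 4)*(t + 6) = t^2 + 10*t + 24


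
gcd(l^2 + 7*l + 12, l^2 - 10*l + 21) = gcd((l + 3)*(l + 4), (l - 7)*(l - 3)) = 1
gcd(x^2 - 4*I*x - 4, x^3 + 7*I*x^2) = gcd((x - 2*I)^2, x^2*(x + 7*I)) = 1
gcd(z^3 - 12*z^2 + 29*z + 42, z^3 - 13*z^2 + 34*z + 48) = z^2 - 5*z - 6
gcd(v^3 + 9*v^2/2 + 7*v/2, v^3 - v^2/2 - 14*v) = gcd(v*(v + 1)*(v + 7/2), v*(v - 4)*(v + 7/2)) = v^2 + 7*v/2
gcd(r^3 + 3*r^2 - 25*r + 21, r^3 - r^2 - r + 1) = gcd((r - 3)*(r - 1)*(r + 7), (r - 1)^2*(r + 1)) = r - 1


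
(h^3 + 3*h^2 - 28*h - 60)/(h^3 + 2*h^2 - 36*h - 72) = (h - 5)/(h - 6)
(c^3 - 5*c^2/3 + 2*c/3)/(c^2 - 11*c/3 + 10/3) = c*(3*c^2 - 5*c + 2)/(3*c^2 - 11*c + 10)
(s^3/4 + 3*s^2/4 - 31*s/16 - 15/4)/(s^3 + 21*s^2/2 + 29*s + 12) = (4*s^2 - 4*s - 15)/(8*(2*s^2 + 13*s + 6))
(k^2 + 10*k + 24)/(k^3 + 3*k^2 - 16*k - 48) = (k + 6)/(k^2 - k - 12)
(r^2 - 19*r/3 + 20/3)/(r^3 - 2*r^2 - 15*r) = (r - 4/3)/(r*(r + 3))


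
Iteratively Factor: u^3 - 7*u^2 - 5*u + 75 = (u - 5)*(u^2 - 2*u - 15) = (u - 5)^2*(u + 3)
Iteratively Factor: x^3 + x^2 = (x + 1)*(x^2) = x*(x + 1)*(x)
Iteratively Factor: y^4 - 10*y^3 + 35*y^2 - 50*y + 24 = (y - 2)*(y^3 - 8*y^2 + 19*y - 12) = (y - 3)*(y - 2)*(y^2 - 5*y + 4) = (y - 3)*(y - 2)*(y - 1)*(y - 4)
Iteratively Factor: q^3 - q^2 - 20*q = (q - 5)*(q^2 + 4*q) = (q - 5)*(q + 4)*(q)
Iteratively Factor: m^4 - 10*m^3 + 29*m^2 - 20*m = (m - 5)*(m^3 - 5*m^2 + 4*m) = (m - 5)*(m - 4)*(m^2 - m) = (m - 5)*(m - 4)*(m - 1)*(m)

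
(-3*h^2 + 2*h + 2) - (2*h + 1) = 1 - 3*h^2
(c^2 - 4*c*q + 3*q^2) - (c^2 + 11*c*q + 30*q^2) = -15*c*q - 27*q^2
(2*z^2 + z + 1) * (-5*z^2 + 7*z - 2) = -10*z^4 + 9*z^3 - 2*z^2 + 5*z - 2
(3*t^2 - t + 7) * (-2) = -6*t^2 + 2*t - 14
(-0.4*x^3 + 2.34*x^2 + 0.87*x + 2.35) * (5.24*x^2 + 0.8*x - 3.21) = -2.096*x^5 + 11.9416*x^4 + 7.7148*x^3 + 5.4986*x^2 - 0.9127*x - 7.5435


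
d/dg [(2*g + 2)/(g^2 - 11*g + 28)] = 2*(-g^2 - 2*g + 39)/(g^4 - 22*g^3 + 177*g^2 - 616*g + 784)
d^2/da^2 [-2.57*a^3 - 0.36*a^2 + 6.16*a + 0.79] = -15.42*a - 0.72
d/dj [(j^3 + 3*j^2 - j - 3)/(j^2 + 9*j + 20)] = (j^4 + 18*j^3 + 88*j^2 + 126*j + 7)/(j^4 + 18*j^3 + 121*j^2 + 360*j + 400)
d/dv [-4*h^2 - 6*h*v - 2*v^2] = -6*h - 4*v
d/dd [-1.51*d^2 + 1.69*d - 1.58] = 1.69 - 3.02*d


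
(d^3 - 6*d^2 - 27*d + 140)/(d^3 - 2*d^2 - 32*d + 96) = (d^2 - 2*d - 35)/(d^2 + 2*d - 24)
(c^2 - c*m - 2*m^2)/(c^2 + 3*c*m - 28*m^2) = (c^2 - c*m - 2*m^2)/(c^2 + 3*c*m - 28*m^2)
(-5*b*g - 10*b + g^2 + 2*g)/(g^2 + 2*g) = (-5*b + g)/g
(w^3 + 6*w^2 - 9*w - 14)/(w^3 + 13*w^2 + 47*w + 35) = (w - 2)/(w + 5)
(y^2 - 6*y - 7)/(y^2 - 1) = (y - 7)/(y - 1)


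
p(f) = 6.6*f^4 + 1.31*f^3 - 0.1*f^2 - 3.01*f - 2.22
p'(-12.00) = -45053.89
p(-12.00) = 134613.42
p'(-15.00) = -88215.76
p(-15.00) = 329724.18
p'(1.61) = 117.03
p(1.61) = 42.49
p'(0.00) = -3.01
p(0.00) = -2.22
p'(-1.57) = -95.17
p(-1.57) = 37.29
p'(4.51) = 2497.80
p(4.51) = 2832.89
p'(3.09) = 812.79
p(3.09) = 627.87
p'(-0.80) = -13.85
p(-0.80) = 2.16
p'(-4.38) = -2145.07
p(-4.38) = 2328.04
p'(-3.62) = -1203.15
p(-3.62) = 1078.61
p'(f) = 26.4*f^3 + 3.93*f^2 - 0.2*f - 3.01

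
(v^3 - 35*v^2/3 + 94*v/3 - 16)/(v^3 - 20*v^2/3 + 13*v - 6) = (v - 8)/(v - 3)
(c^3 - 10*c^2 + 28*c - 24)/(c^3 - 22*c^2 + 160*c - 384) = (c^2 - 4*c + 4)/(c^2 - 16*c + 64)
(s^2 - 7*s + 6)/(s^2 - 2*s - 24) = (s - 1)/(s + 4)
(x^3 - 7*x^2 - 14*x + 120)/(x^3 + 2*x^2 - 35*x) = (x^2 - 2*x - 24)/(x*(x + 7))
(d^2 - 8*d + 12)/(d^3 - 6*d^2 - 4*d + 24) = 1/(d + 2)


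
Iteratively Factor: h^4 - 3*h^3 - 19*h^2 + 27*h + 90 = (h + 3)*(h^3 - 6*h^2 - h + 30) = (h - 3)*(h + 3)*(h^2 - 3*h - 10) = (h - 5)*(h - 3)*(h + 3)*(h + 2)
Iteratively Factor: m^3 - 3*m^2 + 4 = (m - 2)*(m^2 - m - 2) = (m - 2)*(m + 1)*(m - 2)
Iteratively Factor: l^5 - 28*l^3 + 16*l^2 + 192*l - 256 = (l - 4)*(l^4 + 4*l^3 - 12*l^2 - 32*l + 64) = (l - 4)*(l - 2)*(l^3 + 6*l^2 - 32) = (l - 4)*(l - 2)*(l + 4)*(l^2 + 2*l - 8) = (l - 4)*(l - 2)*(l + 4)^2*(l - 2)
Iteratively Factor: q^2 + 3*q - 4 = (q - 1)*(q + 4)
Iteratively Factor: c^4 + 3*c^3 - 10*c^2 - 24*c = (c + 2)*(c^3 + c^2 - 12*c) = c*(c + 2)*(c^2 + c - 12) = c*(c + 2)*(c + 4)*(c - 3)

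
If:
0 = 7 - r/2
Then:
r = 14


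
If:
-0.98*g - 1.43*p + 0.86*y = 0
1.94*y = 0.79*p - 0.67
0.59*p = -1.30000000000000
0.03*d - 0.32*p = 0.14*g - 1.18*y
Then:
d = 35.29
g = 2.12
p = -2.20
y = -1.24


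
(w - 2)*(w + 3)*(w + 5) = w^3 + 6*w^2 - w - 30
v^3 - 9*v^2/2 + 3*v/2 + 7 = (v - 7/2)*(v - 2)*(v + 1)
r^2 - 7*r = r*(r - 7)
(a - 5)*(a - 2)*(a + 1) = a^3 - 6*a^2 + 3*a + 10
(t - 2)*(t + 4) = t^2 + 2*t - 8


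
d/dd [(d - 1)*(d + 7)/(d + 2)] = (d^2 + 4*d + 19)/(d^2 + 4*d + 4)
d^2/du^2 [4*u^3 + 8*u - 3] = 24*u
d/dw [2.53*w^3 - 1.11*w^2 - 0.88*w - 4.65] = 7.59*w^2 - 2.22*w - 0.88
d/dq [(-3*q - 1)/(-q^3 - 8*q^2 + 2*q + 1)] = (3*q^3 + 24*q^2 - 6*q - (3*q + 1)*(3*q^2 + 16*q - 2) - 3)/(q^3 + 8*q^2 - 2*q - 1)^2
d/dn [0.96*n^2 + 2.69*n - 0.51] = 1.92*n + 2.69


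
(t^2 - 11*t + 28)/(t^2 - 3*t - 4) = (t - 7)/(t + 1)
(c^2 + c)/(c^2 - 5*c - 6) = c/(c - 6)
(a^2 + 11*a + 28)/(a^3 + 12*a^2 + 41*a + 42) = (a + 4)/(a^2 + 5*a + 6)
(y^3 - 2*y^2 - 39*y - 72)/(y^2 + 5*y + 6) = (y^2 - 5*y - 24)/(y + 2)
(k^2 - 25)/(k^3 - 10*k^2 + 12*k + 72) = (k^2 - 25)/(k^3 - 10*k^2 + 12*k + 72)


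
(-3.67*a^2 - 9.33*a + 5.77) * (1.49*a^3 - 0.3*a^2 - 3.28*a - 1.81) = -5.4683*a^5 - 12.8007*a^4 + 23.4339*a^3 + 35.5141*a^2 - 2.0383*a - 10.4437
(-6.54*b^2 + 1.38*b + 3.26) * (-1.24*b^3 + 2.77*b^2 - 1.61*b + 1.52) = 8.1096*b^5 - 19.827*b^4 + 10.3096*b^3 - 3.1324*b^2 - 3.151*b + 4.9552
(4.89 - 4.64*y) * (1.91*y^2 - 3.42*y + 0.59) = -8.8624*y^3 + 25.2087*y^2 - 19.4614*y + 2.8851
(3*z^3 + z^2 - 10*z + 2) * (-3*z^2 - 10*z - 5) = -9*z^5 - 33*z^4 + 5*z^3 + 89*z^2 + 30*z - 10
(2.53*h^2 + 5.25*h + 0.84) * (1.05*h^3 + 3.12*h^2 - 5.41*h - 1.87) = 2.6565*h^5 + 13.4061*h^4 + 3.5747*h^3 - 30.5128*h^2 - 14.3619*h - 1.5708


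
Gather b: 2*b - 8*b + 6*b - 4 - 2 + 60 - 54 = 0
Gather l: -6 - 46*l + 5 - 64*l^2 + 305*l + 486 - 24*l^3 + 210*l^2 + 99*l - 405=-24*l^3 + 146*l^2 + 358*l + 80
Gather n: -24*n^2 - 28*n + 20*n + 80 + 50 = -24*n^2 - 8*n + 130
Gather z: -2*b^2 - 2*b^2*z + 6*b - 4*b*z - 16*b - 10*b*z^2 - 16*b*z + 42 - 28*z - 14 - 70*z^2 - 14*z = -2*b^2 - 10*b + z^2*(-10*b - 70) + z*(-2*b^2 - 20*b - 42) + 28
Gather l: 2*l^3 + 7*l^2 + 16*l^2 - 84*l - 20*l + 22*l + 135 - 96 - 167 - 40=2*l^3 + 23*l^2 - 82*l - 168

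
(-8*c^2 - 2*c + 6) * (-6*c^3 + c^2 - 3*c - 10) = 48*c^5 + 4*c^4 - 14*c^3 + 92*c^2 + 2*c - 60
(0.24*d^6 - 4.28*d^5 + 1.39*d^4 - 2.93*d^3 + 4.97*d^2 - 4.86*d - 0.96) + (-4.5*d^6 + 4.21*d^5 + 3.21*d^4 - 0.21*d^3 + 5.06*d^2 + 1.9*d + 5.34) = -4.26*d^6 - 0.0700000000000003*d^5 + 4.6*d^4 - 3.14*d^3 + 10.03*d^2 - 2.96*d + 4.38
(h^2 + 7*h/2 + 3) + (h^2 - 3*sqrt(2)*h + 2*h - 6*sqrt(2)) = 2*h^2 - 3*sqrt(2)*h + 11*h/2 - 6*sqrt(2) + 3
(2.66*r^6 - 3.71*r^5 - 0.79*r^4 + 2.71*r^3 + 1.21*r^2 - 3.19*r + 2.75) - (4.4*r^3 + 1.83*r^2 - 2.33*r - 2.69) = 2.66*r^6 - 3.71*r^5 - 0.79*r^4 - 1.69*r^3 - 0.62*r^2 - 0.86*r + 5.44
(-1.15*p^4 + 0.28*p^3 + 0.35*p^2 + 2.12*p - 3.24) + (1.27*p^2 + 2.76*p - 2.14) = -1.15*p^4 + 0.28*p^3 + 1.62*p^2 + 4.88*p - 5.38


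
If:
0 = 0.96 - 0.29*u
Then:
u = 3.31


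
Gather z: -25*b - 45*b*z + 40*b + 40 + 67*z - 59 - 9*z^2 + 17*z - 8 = 15*b - 9*z^2 + z*(84 - 45*b) - 27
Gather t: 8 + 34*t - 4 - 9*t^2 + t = -9*t^2 + 35*t + 4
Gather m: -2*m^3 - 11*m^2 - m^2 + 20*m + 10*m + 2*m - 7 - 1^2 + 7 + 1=-2*m^3 - 12*m^2 + 32*m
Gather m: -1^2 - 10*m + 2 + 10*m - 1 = 0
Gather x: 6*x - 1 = 6*x - 1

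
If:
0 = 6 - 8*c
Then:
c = 3/4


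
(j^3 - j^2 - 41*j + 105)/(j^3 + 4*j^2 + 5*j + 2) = (j^3 - j^2 - 41*j + 105)/(j^3 + 4*j^2 + 5*j + 2)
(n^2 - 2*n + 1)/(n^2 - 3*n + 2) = (n - 1)/(n - 2)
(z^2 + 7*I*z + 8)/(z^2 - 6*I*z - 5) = (z + 8*I)/(z - 5*I)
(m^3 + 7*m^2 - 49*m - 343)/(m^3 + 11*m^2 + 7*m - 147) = (m - 7)/(m - 3)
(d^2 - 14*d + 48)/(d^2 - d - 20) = (-d^2 + 14*d - 48)/(-d^2 + d + 20)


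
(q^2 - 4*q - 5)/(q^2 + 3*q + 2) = (q - 5)/(q + 2)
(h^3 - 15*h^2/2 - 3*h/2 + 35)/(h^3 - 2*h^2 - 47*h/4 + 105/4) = 2*(h^2 - 5*h - 14)/(2*h^2 + h - 21)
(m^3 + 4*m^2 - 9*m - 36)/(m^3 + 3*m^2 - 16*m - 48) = (m - 3)/(m - 4)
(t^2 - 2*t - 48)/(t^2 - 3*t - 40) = (t + 6)/(t + 5)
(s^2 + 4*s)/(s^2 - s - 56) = s*(s + 4)/(s^2 - s - 56)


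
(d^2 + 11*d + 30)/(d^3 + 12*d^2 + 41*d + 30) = 1/(d + 1)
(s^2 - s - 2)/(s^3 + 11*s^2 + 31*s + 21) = (s - 2)/(s^2 + 10*s + 21)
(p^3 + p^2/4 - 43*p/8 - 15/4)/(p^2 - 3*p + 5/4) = (4*p^2 + 11*p + 6)/(2*(2*p - 1))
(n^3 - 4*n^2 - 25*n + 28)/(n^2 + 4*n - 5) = (n^2 - 3*n - 28)/(n + 5)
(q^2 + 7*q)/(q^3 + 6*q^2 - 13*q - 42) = q/(q^2 - q - 6)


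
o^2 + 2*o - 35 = (o - 5)*(o + 7)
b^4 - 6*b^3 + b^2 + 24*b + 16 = (b - 4)^2*(b + 1)^2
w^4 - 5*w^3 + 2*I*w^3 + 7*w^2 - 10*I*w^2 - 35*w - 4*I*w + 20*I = (w - 5)*(w - I)^2*(w + 4*I)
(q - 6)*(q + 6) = q^2 - 36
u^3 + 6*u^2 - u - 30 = (u - 2)*(u + 3)*(u + 5)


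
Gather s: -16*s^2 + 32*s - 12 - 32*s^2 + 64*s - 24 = -48*s^2 + 96*s - 36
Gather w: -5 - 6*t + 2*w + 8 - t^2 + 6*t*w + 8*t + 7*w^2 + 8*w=-t^2 + 2*t + 7*w^2 + w*(6*t + 10) + 3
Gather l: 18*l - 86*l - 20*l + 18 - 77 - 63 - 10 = -88*l - 132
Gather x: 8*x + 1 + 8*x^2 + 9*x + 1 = 8*x^2 + 17*x + 2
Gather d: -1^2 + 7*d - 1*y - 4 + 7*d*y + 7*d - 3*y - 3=d*(7*y + 14) - 4*y - 8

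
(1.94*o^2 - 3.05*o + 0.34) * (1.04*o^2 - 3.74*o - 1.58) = 2.0176*o^4 - 10.4276*o^3 + 8.6954*o^2 + 3.5474*o - 0.5372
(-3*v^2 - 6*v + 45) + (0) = -3*v^2 - 6*v + 45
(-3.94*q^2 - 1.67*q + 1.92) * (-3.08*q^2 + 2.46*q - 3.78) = 12.1352*q^4 - 4.5488*q^3 + 4.8714*q^2 + 11.0358*q - 7.2576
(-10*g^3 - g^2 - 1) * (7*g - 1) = -70*g^4 + 3*g^3 + g^2 - 7*g + 1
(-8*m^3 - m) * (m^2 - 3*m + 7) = -8*m^5 + 24*m^4 - 57*m^3 + 3*m^2 - 7*m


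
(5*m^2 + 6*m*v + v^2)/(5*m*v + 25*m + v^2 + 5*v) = (m + v)/(v + 5)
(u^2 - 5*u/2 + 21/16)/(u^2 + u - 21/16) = (4*u - 7)/(4*u + 7)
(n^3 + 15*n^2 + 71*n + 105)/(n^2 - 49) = (n^2 + 8*n + 15)/(n - 7)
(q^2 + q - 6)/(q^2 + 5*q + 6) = (q - 2)/(q + 2)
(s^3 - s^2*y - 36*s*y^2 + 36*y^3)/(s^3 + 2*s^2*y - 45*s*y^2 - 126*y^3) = (-s^2 + 7*s*y - 6*y^2)/(-s^2 + 4*s*y + 21*y^2)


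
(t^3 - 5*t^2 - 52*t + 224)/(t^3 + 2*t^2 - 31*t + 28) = (t - 8)/(t - 1)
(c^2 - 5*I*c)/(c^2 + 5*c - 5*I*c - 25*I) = c/(c + 5)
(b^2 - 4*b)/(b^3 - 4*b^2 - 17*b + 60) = b*(b - 4)/(b^3 - 4*b^2 - 17*b + 60)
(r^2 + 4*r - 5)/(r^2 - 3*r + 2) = (r + 5)/(r - 2)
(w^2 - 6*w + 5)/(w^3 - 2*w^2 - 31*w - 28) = (-w^2 + 6*w - 5)/(-w^3 + 2*w^2 + 31*w + 28)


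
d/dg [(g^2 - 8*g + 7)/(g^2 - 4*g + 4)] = 2*(2*g + 1)/(g^3 - 6*g^2 + 12*g - 8)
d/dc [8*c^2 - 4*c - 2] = 16*c - 4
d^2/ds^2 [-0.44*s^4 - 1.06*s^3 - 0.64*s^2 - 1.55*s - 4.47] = -5.28*s^2 - 6.36*s - 1.28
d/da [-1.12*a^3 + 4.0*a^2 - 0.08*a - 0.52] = -3.36*a^2 + 8.0*a - 0.08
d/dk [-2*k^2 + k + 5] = 1 - 4*k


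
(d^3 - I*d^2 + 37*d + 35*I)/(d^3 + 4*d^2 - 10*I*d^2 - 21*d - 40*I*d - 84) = (d^2 + 6*I*d - 5)/(d^2 + d*(4 - 3*I) - 12*I)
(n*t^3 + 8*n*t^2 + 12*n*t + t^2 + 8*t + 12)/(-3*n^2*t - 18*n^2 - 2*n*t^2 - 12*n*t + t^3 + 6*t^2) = (n*t^2 + 2*n*t + t + 2)/(-3*n^2 - 2*n*t + t^2)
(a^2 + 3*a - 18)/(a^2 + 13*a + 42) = (a - 3)/(a + 7)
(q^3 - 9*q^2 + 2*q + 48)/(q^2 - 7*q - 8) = (q^2 - q - 6)/(q + 1)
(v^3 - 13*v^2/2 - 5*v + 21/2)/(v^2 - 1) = (2*v^2 - 11*v - 21)/(2*(v + 1))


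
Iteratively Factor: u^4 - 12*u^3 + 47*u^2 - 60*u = (u - 4)*(u^3 - 8*u^2 + 15*u) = u*(u - 4)*(u^2 - 8*u + 15) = u*(u - 5)*(u - 4)*(u - 3)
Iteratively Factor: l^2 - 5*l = (l)*(l - 5)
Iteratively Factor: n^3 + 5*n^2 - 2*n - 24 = (n - 2)*(n^2 + 7*n + 12) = (n - 2)*(n + 4)*(n + 3)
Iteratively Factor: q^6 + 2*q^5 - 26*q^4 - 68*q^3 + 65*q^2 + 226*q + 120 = (q + 1)*(q^5 + q^4 - 27*q^3 - 41*q^2 + 106*q + 120) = (q - 5)*(q + 1)*(q^4 + 6*q^3 + 3*q^2 - 26*q - 24) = (q - 5)*(q + 1)*(q + 4)*(q^3 + 2*q^2 - 5*q - 6) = (q - 5)*(q + 1)^2*(q + 4)*(q^2 + q - 6) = (q - 5)*(q - 2)*(q + 1)^2*(q + 4)*(q + 3)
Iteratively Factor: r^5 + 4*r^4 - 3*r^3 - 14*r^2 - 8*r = (r - 2)*(r^4 + 6*r^3 + 9*r^2 + 4*r) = (r - 2)*(r + 4)*(r^3 + 2*r^2 + r) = (r - 2)*(r + 1)*(r + 4)*(r^2 + r) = r*(r - 2)*(r + 1)*(r + 4)*(r + 1)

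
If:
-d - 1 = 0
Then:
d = -1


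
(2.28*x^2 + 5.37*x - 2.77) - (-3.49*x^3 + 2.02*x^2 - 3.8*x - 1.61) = 3.49*x^3 + 0.26*x^2 + 9.17*x - 1.16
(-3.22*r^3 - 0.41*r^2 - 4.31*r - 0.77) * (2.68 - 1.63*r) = 5.2486*r^4 - 7.9613*r^3 + 5.9265*r^2 - 10.2957*r - 2.0636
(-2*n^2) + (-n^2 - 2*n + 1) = -3*n^2 - 2*n + 1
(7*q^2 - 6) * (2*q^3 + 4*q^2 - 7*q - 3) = 14*q^5 + 28*q^4 - 61*q^3 - 45*q^2 + 42*q + 18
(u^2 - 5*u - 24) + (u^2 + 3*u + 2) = 2*u^2 - 2*u - 22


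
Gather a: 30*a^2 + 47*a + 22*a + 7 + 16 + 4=30*a^2 + 69*a + 27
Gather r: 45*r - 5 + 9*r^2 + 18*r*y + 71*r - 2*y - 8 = 9*r^2 + r*(18*y + 116) - 2*y - 13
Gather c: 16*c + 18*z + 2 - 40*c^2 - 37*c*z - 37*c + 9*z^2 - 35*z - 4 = -40*c^2 + c*(-37*z - 21) + 9*z^2 - 17*z - 2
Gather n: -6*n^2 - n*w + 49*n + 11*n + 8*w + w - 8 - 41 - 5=-6*n^2 + n*(60 - w) + 9*w - 54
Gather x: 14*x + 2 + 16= 14*x + 18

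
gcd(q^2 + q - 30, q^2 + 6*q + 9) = 1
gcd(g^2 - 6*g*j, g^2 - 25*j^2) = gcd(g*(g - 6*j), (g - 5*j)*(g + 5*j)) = 1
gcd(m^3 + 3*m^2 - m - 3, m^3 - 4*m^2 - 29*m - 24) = m^2 + 4*m + 3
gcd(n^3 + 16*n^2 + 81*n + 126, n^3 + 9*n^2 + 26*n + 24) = n + 3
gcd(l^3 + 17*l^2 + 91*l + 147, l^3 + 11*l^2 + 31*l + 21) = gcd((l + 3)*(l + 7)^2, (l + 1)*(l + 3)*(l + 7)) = l^2 + 10*l + 21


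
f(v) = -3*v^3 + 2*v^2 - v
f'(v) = -9*v^2 + 4*v - 1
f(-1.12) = 7.84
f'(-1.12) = -16.77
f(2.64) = -43.90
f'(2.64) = -53.17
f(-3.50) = 156.62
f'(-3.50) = -125.25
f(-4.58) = 334.75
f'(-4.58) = -208.11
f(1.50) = -7.12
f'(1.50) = -15.25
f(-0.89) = 4.59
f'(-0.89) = -11.69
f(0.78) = -0.99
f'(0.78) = -3.36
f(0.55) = -0.44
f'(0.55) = -1.52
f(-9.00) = 2358.00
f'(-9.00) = -766.00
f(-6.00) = 726.00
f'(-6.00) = -349.00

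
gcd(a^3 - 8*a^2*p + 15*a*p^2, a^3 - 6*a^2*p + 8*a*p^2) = a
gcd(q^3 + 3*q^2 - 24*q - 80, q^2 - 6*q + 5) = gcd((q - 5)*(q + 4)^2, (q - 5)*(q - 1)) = q - 5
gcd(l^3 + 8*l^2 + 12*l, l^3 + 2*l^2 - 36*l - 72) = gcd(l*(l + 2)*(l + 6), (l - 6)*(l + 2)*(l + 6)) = l^2 + 8*l + 12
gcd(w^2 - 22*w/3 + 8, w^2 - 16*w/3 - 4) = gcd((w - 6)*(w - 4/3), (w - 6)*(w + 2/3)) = w - 6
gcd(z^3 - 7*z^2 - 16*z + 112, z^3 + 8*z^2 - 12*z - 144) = z - 4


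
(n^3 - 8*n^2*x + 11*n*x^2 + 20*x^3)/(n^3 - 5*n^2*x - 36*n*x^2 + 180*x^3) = (-n^2 + 3*n*x + 4*x^2)/(-n^2 + 36*x^2)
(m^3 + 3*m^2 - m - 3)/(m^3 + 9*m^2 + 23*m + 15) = (m - 1)/(m + 5)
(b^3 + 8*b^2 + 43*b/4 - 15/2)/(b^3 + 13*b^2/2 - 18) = (4*b^2 + 8*b - 5)/(2*(2*b^2 + b - 6))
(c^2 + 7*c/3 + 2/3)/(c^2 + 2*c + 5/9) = 3*(c + 2)/(3*c + 5)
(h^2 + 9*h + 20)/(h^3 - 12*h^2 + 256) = (h + 5)/(h^2 - 16*h + 64)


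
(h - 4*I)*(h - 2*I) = h^2 - 6*I*h - 8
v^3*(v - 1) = v^4 - v^3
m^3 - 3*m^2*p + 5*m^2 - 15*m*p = m*(m + 5)*(m - 3*p)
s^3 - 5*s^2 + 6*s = s*(s - 3)*(s - 2)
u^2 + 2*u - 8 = (u - 2)*(u + 4)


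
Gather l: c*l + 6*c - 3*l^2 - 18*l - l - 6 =6*c - 3*l^2 + l*(c - 19) - 6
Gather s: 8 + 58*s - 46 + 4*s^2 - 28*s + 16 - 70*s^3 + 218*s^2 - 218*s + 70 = -70*s^3 + 222*s^2 - 188*s + 48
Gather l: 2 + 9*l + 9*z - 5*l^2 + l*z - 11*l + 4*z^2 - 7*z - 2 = -5*l^2 + l*(z - 2) + 4*z^2 + 2*z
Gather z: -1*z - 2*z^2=-2*z^2 - z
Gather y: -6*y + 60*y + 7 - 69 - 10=54*y - 72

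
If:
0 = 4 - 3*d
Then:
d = 4/3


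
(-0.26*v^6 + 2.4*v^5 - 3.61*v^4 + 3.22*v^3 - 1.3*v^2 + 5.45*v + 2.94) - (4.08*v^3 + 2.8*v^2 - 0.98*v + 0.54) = -0.26*v^6 + 2.4*v^5 - 3.61*v^4 - 0.86*v^3 - 4.1*v^2 + 6.43*v + 2.4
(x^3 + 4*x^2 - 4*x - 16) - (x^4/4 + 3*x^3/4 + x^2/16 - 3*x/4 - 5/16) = -x^4/4 + x^3/4 + 63*x^2/16 - 13*x/4 - 251/16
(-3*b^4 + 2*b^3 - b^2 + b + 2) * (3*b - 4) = -9*b^5 + 18*b^4 - 11*b^3 + 7*b^2 + 2*b - 8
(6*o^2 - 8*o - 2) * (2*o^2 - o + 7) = 12*o^4 - 22*o^3 + 46*o^2 - 54*o - 14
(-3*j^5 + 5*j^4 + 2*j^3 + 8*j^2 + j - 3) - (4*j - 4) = -3*j^5 + 5*j^4 + 2*j^3 + 8*j^2 - 3*j + 1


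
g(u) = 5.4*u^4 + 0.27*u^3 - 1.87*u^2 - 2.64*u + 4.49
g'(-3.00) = -567.33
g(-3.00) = 425.69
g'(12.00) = 37393.92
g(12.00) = 112144.49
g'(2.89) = 514.69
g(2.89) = 364.45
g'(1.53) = 70.90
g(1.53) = 26.63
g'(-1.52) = -70.94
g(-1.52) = 32.06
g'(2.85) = 493.30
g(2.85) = 344.29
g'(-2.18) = -214.42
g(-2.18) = 120.52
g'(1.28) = 39.20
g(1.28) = 13.11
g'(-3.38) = -814.82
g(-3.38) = 686.42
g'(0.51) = -1.47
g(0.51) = 3.06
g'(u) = 21.6*u^3 + 0.81*u^2 - 3.74*u - 2.64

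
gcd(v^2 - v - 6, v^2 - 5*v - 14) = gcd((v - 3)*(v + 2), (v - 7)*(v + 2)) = v + 2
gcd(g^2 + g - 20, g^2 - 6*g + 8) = g - 4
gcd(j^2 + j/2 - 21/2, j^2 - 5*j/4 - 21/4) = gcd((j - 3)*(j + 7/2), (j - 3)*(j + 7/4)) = j - 3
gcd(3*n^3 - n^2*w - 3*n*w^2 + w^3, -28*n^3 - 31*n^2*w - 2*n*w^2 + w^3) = n + w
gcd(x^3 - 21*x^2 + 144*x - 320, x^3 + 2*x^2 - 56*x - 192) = x - 8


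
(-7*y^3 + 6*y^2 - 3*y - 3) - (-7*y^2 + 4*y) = -7*y^3 + 13*y^2 - 7*y - 3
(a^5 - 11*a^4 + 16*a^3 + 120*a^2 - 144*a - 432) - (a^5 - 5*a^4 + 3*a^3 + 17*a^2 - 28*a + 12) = -6*a^4 + 13*a^3 + 103*a^2 - 116*a - 444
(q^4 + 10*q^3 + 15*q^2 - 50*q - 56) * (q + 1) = q^5 + 11*q^4 + 25*q^3 - 35*q^2 - 106*q - 56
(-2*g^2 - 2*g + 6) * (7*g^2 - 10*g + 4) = -14*g^4 + 6*g^3 + 54*g^2 - 68*g + 24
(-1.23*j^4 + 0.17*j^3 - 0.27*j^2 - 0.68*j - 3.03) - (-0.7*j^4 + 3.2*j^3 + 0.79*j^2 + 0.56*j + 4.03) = -0.53*j^4 - 3.03*j^3 - 1.06*j^2 - 1.24*j - 7.06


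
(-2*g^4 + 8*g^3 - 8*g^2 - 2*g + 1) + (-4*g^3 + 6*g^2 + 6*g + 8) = -2*g^4 + 4*g^3 - 2*g^2 + 4*g + 9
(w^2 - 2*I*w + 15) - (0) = w^2 - 2*I*w + 15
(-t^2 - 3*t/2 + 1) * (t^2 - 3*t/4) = -t^4 - 3*t^3/4 + 17*t^2/8 - 3*t/4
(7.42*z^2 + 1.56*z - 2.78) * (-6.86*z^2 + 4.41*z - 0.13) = -50.9012*z^4 + 22.0206*z^3 + 24.9858*z^2 - 12.4626*z + 0.3614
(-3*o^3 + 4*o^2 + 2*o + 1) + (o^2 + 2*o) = -3*o^3 + 5*o^2 + 4*o + 1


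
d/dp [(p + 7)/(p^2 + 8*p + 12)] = (p^2 + 8*p - 2*(p + 4)*(p + 7) + 12)/(p^2 + 8*p + 12)^2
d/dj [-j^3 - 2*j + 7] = -3*j^2 - 2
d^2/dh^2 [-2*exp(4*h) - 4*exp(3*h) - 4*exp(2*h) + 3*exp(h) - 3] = (-32*exp(3*h) - 36*exp(2*h) - 16*exp(h) + 3)*exp(h)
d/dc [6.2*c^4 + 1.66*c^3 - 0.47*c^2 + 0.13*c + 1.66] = 24.8*c^3 + 4.98*c^2 - 0.94*c + 0.13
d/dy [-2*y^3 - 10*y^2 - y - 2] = -6*y^2 - 20*y - 1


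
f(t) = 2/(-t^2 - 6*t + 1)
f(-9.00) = -0.08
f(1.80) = -0.15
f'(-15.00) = 0.00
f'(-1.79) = 0.07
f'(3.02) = 0.03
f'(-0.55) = 0.61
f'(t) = 2*(2*t + 6)/(-t^2 - 6*t + 1)^2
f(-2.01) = 0.22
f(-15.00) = -0.01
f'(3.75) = 0.02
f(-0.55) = 0.50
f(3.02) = -0.08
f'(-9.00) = -0.04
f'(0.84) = 0.68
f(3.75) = -0.06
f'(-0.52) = 0.67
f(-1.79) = 0.23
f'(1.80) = 0.11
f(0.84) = -0.42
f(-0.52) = 0.52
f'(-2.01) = 0.05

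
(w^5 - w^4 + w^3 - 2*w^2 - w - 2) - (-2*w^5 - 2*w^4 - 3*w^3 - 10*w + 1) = 3*w^5 + w^4 + 4*w^3 - 2*w^2 + 9*w - 3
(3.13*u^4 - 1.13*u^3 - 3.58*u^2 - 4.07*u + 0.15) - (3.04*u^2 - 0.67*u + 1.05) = 3.13*u^4 - 1.13*u^3 - 6.62*u^2 - 3.4*u - 0.9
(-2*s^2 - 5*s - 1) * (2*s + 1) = -4*s^3 - 12*s^2 - 7*s - 1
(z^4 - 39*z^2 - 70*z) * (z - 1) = z^5 - z^4 - 39*z^3 - 31*z^2 + 70*z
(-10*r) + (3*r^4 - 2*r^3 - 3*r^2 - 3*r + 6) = 3*r^4 - 2*r^3 - 3*r^2 - 13*r + 6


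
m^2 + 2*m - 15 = (m - 3)*(m + 5)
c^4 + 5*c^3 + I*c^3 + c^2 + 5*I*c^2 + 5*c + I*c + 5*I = (c + 5)*(c - I)*(c + I)^2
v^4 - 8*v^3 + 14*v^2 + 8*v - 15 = (v - 5)*(v - 3)*(v - 1)*(v + 1)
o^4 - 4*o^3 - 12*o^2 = o^2*(o - 6)*(o + 2)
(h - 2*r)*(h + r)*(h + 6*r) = h^3 + 5*h^2*r - 8*h*r^2 - 12*r^3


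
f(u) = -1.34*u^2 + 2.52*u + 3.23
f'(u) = 2.52 - 2.68*u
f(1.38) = 4.16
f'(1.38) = -1.18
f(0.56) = 4.22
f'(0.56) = 1.02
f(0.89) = 4.41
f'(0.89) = 0.13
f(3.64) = -5.35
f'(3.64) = -7.24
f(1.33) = 4.21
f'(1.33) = -1.04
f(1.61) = 3.81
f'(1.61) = -1.79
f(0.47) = 4.12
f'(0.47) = 1.26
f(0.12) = 3.51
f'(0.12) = 2.20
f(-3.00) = -16.39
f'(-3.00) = 10.56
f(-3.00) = -16.39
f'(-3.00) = 10.56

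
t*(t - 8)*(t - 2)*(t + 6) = t^4 - 4*t^3 - 44*t^2 + 96*t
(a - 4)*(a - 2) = a^2 - 6*a + 8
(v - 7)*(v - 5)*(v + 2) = v^3 - 10*v^2 + 11*v + 70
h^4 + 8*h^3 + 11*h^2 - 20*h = h*(h - 1)*(h + 4)*(h + 5)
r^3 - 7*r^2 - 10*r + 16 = (r - 8)*(r - 1)*(r + 2)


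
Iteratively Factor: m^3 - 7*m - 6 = (m + 1)*(m^2 - m - 6) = (m + 1)*(m + 2)*(m - 3)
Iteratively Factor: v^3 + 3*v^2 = (v)*(v^2 + 3*v) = v^2*(v + 3)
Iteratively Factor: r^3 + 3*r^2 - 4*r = (r - 1)*(r^2 + 4*r) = (r - 1)*(r + 4)*(r)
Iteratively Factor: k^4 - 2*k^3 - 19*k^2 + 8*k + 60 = (k + 3)*(k^3 - 5*k^2 - 4*k + 20) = (k - 5)*(k + 3)*(k^2 - 4) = (k - 5)*(k + 2)*(k + 3)*(k - 2)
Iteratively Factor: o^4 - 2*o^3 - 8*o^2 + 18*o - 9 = (o - 1)*(o^3 - o^2 - 9*o + 9) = (o - 1)^2*(o^2 - 9) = (o - 3)*(o - 1)^2*(o + 3)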